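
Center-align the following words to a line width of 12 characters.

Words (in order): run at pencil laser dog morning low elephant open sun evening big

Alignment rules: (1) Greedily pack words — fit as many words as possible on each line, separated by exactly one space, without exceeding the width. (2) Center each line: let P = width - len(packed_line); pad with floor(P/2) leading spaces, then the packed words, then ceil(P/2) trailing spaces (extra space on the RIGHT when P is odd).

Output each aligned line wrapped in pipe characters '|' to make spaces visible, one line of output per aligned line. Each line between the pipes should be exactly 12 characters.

Line 1: ['run', 'at'] (min_width=6, slack=6)
Line 2: ['pencil', 'laser'] (min_width=12, slack=0)
Line 3: ['dog', 'morning'] (min_width=11, slack=1)
Line 4: ['low', 'elephant'] (min_width=12, slack=0)
Line 5: ['open', 'sun'] (min_width=8, slack=4)
Line 6: ['evening', 'big'] (min_width=11, slack=1)

Answer: |   run at   |
|pencil laser|
|dog morning |
|low elephant|
|  open sun  |
|evening big |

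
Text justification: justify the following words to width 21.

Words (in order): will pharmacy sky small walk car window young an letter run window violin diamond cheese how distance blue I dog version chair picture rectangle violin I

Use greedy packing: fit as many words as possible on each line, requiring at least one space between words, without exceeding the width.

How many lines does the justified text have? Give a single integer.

Answer: 8

Derivation:
Line 1: ['will', 'pharmacy', 'sky'] (min_width=17, slack=4)
Line 2: ['small', 'walk', 'car', 'window'] (min_width=21, slack=0)
Line 3: ['young', 'an', 'letter', 'run'] (min_width=19, slack=2)
Line 4: ['window', 'violin', 'diamond'] (min_width=21, slack=0)
Line 5: ['cheese', 'how', 'distance'] (min_width=19, slack=2)
Line 6: ['blue', 'I', 'dog', 'version'] (min_width=18, slack=3)
Line 7: ['chair', 'picture'] (min_width=13, slack=8)
Line 8: ['rectangle', 'violin', 'I'] (min_width=18, slack=3)
Total lines: 8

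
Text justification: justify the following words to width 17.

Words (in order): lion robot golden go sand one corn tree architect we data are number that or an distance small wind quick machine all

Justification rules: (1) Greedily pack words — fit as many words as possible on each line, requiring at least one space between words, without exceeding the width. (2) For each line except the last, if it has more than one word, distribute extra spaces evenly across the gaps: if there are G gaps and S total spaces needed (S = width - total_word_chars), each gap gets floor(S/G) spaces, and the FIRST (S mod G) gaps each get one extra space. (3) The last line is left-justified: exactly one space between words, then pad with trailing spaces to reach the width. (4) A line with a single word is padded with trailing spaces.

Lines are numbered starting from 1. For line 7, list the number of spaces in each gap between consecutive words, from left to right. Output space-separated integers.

Answer: 8

Derivation:
Line 1: ['lion', 'robot', 'golden'] (min_width=17, slack=0)
Line 2: ['go', 'sand', 'one', 'corn'] (min_width=16, slack=1)
Line 3: ['tree', 'architect', 'we'] (min_width=17, slack=0)
Line 4: ['data', 'are', 'number'] (min_width=15, slack=2)
Line 5: ['that', 'or', 'an'] (min_width=10, slack=7)
Line 6: ['distance', 'small'] (min_width=14, slack=3)
Line 7: ['wind', 'quick'] (min_width=10, slack=7)
Line 8: ['machine', 'all'] (min_width=11, slack=6)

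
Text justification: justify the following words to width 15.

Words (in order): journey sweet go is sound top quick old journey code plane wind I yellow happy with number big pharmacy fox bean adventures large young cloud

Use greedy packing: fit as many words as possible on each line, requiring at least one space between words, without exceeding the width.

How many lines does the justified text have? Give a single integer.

Answer: 11

Derivation:
Line 1: ['journey', 'sweet'] (min_width=13, slack=2)
Line 2: ['go', 'is', 'sound', 'top'] (min_width=15, slack=0)
Line 3: ['quick', 'old'] (min_width=9, slack=6)
Line 4: ['journey', 'code'] (min_width=12, slack=3)
Line 5: ['plane', 'wind', 'I'] (min_width=12, slack=3)
Line 6: ['yellow', 'happy'] (min_width=12, slack=3)
Line 7: ['with', 'number', 'big'] (min_width=15, slack=0)
Line 8: ['pharmacy', 'fox'] (min_width=12, slack=3)
Line 9: ['bean', 'adventures'] (min_width=15, slack=0)
Line 10: ['large', 'young'] (min_width=11, slack=4)
Line 11: ['cloud'] (min_width=5, slack=10)
Total lines: 11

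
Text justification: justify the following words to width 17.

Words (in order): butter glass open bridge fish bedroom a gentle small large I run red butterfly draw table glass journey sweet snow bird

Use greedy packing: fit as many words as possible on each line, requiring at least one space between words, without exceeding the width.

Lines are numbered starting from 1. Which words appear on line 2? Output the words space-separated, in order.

Line 1: ['butter', 'glass', 'open'] (min_width=17, slack=0)
Line 2: ['bridge', 'fish'] (min_width=11, slack=6)
Line 3: ['bedroom', 'a', 'gentle'] (min_width=16, slack=1)
Line 4: ['small', 'large', 'I', 'run'] (min_width=17, slack=0)
Line 5: ['red', 'butterfly'] (min_width=13, slack=4)
Line 6: ['draw', 'table', 'glass'] (min_width=16, slack=1)
Line 7: ['journey', 'sweet'] (min_width=13, slack=4)
Line 8: ['snow', 'bird'] (min_width=9, slack=8)

Answer: bridge fish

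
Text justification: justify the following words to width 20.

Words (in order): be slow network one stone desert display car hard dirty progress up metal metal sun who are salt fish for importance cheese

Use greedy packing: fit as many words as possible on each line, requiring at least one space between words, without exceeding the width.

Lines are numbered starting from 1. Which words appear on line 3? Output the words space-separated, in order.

Answer: car hard dirty

Derivation:
Line 1: ['be', 'slow', 'network', 'one'] (min_width=19, slack=1)
Line 2: ['stone', 'desert', 'display'] (min_width=20, slack=0)
Line 3: ['car', 'hard', 'dirty'] (min_width=14, slack=6)
Line 4: ['progress', 'up', 'metal'] (min_width=17, slack=3)
Line 5: ['metal', 'sun', 'who', 'are'] (min_width=17, slack=3)
Line 6: ['salt', 'fish', 'for'] (min_width=13, slack=7)
Line 7: ['importance', 'cheese'] (min_width=17, slack=3)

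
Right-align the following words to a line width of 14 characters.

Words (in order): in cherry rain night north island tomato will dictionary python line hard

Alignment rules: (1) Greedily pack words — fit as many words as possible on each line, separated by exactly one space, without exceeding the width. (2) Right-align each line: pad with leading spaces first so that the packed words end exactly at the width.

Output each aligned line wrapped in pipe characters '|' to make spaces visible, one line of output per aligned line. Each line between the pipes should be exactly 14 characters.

Answer: |in cherry rain|
|   night north|
| island tomato|
|          will|
|    dictionary|
|   python line|
|          hard|

Derivation:
Line 1: ['in', 'cherry', 'rain'] (min_width=14, slack=0)
Line 2: ['night', 'north'] (min_width=11, slack=3)
Line 3: ['island', 'tomato'] (min_width=13, slack=1)
Line 4: ['will'] (min_width=4, slack=10)
Line 5: ['dictionary'] (min_width=10, slack=4)
Line 6: ['python', 'line'] (min_width=11, slack=3)
Line 7: ['hard'] (min_width=4, slack=10)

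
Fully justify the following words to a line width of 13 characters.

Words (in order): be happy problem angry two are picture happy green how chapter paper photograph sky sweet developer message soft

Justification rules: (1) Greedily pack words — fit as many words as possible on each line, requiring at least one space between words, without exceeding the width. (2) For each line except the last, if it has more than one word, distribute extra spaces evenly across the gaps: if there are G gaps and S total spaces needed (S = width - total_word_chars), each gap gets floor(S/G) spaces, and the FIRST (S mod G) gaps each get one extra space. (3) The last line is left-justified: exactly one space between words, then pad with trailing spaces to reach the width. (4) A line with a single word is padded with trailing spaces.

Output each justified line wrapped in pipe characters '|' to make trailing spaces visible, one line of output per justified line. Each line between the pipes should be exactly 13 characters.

Line 1: ['be', 'happy'] (min_width=8, slack=5)
Line 2: ['problem', 'angry'] (min_width=13, slack=0)
Line 3: ['two', 'are'] (min_width=7, slack=6)
Line 4: ['picture', 'happy'] (min_width=13, slack=0)
Line 5: ['green', 'how'] (min_width=9, slack=4)
Line 6: ['chapter', 'paper'] (min_width=13, slack=0)
Line 7: ['photograph'] (min_width=10, slack=3)
Line 8: ['sky', 'sweet'] (min_width=9, slack=4)
Line 9: ['developer'] (min_width=9, slack=4)
Line 10: ['message', 'soft'] (min_width=12, slack=1)

Answer: |be      happy|
|problem angry|
|two       are|
|picture happy|
|green     how|
|chapter paper|
|photograph   |
|sky     sweet|
|developer    |
|message soft |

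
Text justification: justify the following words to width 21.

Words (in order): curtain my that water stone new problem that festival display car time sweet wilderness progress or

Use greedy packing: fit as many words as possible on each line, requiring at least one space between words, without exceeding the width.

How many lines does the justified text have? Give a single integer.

Line 1: ['curtain', 'my', 'that', 'water'] (min_width=21, slack=0)
Line 2: ['stone', 'new', 'problem'] (min_width=17, slack=4)
Line 3: ['that', 'festival', 'display'] (min_width=21, slack=0)
Line 4: ['car', 'time', 'sweet'] (min_width=14, slack=7)
Line 5: ['wilderness', 'progress'] (min_width=19, slack=2)
Line 6: ['or'] (min_width=2, slack=19)
Total lines: 6

Answer: 6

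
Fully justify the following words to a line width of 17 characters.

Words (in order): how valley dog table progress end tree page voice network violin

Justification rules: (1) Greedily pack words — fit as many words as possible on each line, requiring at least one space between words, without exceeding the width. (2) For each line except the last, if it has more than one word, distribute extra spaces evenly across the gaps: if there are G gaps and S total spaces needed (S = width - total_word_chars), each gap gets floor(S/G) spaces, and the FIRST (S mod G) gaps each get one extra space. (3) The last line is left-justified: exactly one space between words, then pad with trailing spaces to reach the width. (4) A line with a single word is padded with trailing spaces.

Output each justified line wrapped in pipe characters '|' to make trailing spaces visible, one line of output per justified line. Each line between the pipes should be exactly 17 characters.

Answer: |how   valley  dog|
|table    progress|
|end   tree   page|
|voice     network|
|violin           |

Derivation:
Line 1: ['how', 'valley', 'dog'] (min_width=14, slack=3)
Line 2: ['table', 'progress'] (min_width=14, slack=3)
Line 3: ['end', 'tree', 'page'] (min_width=13, slack=4)
Line 4: ['voice', 'network'] (min_width=13, slack=4)
Line 5: ['violin'] (min_width=6, slack=11)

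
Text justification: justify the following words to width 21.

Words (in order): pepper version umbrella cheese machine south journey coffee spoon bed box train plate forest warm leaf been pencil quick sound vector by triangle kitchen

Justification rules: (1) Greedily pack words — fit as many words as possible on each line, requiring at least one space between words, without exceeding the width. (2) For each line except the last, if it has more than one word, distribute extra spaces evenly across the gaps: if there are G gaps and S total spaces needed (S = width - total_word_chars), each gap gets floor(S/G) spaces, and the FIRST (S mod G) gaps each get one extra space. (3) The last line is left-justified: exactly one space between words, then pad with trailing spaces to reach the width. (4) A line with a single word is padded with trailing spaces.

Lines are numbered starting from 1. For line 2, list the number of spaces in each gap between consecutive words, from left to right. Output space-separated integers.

Line 1: ['pepper', 'version'] (min_width=14, slack=7)
Line 2: ['umbrella', 'cheese'] (min_width=15, slack=6)
Line 3: ['machine', 'south', 'journey'] (min_width=21, slack=0)
Line 4: ['coffee', 'spoon', 'bed', 'box'] (min_width=20, slack=1)
Line 5: ['train', 'plate', 'forest'] (min_width=18, slack=3)
Line 6: ['warm', 'leaf', 'been', 'pencil'] (min_width=21, slack=0)
Line 7: ['quick', 'sound', 'vector', 'by'] (min_width=21, slack=0)
Line 8: ['triangle', 'kitchen'] (min_width=16, slack=5)

Answer: 7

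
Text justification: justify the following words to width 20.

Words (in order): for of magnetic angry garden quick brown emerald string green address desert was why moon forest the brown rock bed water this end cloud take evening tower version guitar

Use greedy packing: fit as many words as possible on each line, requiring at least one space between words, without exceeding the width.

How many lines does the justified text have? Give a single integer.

Line 1: ['for', 'of', 'magnetic'] (min_width=15, slack=5)
Line 2: ['angry', 'garden', 'quick'] (min_width=18, slack=2)
Line 3: ['brown', 'emerald', 'string'] (min_width=20, slack=0)
Line 4: ['green', 'address', 'desert'] (min_width=20, slack=0)
Line 5: ['was', 'why', 'moon', 'forest'] (min_width=19, slack=1)
Line 6: ['the', 'brown', 'rock', 'bed'] (min_width=18, slack=2)
Line 7: ['water', 'this', 'end', 'cloud'] (min_width=20, slack=0)
Line 8: ['take', 'evening', 'tower'] (min_width=18, slack=2)
Line 9: ['version', 'guitar'] (min_width=14, slack=6)
Total lines: 9

Answer: 9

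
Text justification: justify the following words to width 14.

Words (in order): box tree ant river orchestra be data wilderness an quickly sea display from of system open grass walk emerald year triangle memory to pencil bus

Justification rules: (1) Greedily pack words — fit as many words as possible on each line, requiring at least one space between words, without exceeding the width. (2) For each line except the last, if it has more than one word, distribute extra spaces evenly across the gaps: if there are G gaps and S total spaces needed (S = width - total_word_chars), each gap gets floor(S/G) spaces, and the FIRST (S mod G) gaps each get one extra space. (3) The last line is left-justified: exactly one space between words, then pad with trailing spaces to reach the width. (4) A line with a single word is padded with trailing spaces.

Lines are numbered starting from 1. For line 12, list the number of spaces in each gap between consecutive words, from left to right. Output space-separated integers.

Line 1: ['box', 'tree', 'ant'] (min_width=12, slack=2)
Line 2: ['river'] (min_width=5, slack=9)
Line 3: ['orchestra', 'be'] (min_width=12, slack=2)
Line 4: ['data'] (min_width=4, slack=10)
Line 5: ['wilderness', 'an'] (min_width=13, slack=1)
Line 6: ['quickly', 'sea'] (min_width=11, slack=3)
Line 7: ['display', 'from'] (min_width=12, slack=2)
Line 8: ['of', 'system', 'open'] (min_width=14, slack=0)
Line 9: ['grass', 'walk'] (min_width=10, slack=4)
Line 10: ['emerald', 'year'] (min_width=12, slack=2)
Line 11: ['triangle'] (min_width=8, slack=6)
Line 12: ['memory', 'to'] (min_width=9, slack=5)
Line 13: ['pencil', 'bus'] (min_width=10, slack=4)

Answer: 6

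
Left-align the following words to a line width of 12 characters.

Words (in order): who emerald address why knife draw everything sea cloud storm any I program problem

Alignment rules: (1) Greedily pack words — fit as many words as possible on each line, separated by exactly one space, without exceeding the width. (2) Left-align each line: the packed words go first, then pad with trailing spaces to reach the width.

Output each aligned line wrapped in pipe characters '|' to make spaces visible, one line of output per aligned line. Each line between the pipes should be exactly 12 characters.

Line 1: ['who', 'emerald'] (min_width=11, slack=1)
Line 2: ['address', 'why'] (min_width=11, slack=1)
Line 3: ['knife', 'draw'] (min_width=10, slack=2)
Line 4: ['everything'] (min_width=10, slack=2)
Line 5: ['sea', 'cloud'] (min_width=9, slack=3)
Line 6: ['storm', 'any', 'I'] (min_width=11, slack=1)
Line 7: ['program'] (min_width=7, slack=5)
Line 8: ['problem'] (min_width=7, slack=5)

Answer: |who emerald |
|address why |
|knife draw  |
|everything  |
|sea cloud   |
|storm any I |
|program     |
|problem     |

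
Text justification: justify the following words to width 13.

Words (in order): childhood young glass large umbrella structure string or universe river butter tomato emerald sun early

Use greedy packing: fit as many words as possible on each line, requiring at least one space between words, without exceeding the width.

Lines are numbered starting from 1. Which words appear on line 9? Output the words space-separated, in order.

Line 1: ['childhood'] (min_width=9, slack=4)
Line 2: ['young', 'glass'] (min_width=11, slack=2)
Line 3: ['large'] (min_width=5, slack=8)
Line 4: ['umbrella'] (min_width=8, slack=5)
Line 5: ['structure'] (min_width=9, slack=4)
Line 6: ['string', 'or'] (min_width=9, slack=4)
Line 7: ['universe'] (min_width=8, slack=5)
Line 8: ['river', 'butter'] (min_width=12, slack=1)
Line 9: ['tomato'] (min_width=6, slack=7)
Line 10: ['emerald', 'sun'] (min_width=11, slack=2)
Line 11: ['early'] (min_width=5, slack=8)

Answer: tomato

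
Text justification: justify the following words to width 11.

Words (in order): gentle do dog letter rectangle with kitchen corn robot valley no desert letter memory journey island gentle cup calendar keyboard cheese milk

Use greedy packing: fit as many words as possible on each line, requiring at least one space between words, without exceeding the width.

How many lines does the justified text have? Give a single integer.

Line 1: ['gentle', 'do'] (min_width=9, slack=2)
Line 2: ['dog', 'letter'] (min_width=10, slack=1)
Line 3: ['rectangle'] (min_width=9, slack=2)
Line 4: ['with'] (min_width=4, slack=7)
Line 5: ['kitchen'] (min_width=7, slack=4)
Line 6: ['corn', 'robot'] (min_width=10, slack=1)
Line 7: ['valley', 'no'] (min_width=9, slack=2)
Line 8: ['desert'] (min_width=6, slack=5)
Line 9: ['letter'] (min_width=6, slack=5)
Line 10: ['memory'] (min_width=6, slack=5)
Line 11: ['journey'] (min_width=7, slack=4)
Line 12: ['island'] (min_width=6, slack=5)
Line 13: ['gentle', 'cup'] (min_width=10, slack=1)
Line 14: ['calendar'] (min_width=8, slack=3)
Line 15: ['keyboard'] (min_width=8, slack=3)
Line 16: ['cheese', 'milk'] (min_width=11, slack=0)
Total lines: 16

Answer: 16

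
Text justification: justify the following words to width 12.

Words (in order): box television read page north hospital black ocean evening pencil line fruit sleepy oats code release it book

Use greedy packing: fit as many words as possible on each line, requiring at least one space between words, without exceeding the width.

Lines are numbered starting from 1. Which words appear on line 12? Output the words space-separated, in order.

Answer: book

Derivation:
Line 1: ['box'] (min_width=3, slack=9)
Line 2: ['television'] (min_width=10, slack=2)
Line 3: ['read', 'page'] (min_width=9, slack=3)
Line 4: ['north'] (min_width=5, slack=7)
Line 5: ['hospital'] (min_width=8, slack=4)
Line 6: ['black', 'ocean'] (min_width=11, slack=1)
Line 7: ['evening'] (min_width=7, slack=5)
Line 8: ['pencil', 'line'] (min_width=11, slack=1)
Line 9: ['fruit', 'sleepy'] (min_width=12, slack=0)
Line 10: ['oats', 'code'] (min_width=9, slack=3)
Line 11: ['release', 'it'] (min_width=10, slack=2)
Line 12: ['book'] (min_width=4, slack=8)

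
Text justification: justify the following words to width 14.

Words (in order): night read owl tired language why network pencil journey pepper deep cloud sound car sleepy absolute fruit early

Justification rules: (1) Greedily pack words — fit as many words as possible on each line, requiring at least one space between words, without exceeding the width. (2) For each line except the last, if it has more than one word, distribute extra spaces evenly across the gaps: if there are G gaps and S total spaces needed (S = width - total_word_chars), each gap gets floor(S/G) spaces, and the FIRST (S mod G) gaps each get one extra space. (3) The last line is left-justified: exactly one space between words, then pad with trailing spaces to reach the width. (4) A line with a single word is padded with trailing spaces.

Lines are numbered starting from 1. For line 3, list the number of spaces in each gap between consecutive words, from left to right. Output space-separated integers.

Answer: 4

Derivation:
Line 1: ['night', 'read', 'owl'] (min_width=14, slack=0)
Line 2: ['tired', 'language'] (min_width=14, slack=0)
Line 3: ['why', 'network'] (min_width=11, slack=3)
Line 4: ['pencil', 'journey'] (min_width=14, slack=0)
Line 5: ['pepper', 'deep'] (min_width=11, slack=3)
Line 6: ['cloud', 'sound'] (min_width=11, slack=3)
Line 7: ['car', 'sleepy'] (min_width=10, slack=4)
Line 8: ['absolute', 'fruit'] (min_width=14, slack=0)
Line 9: ['early'] (min_width=5, slack=9)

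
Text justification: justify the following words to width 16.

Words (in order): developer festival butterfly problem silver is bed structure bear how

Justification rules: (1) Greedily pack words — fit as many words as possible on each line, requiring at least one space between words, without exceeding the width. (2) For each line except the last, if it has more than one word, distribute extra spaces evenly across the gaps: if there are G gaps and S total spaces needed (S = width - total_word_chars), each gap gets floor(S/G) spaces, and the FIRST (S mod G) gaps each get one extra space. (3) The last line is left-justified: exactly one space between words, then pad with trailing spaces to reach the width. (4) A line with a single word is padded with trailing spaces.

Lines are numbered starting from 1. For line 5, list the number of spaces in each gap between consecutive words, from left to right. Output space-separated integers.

Line 1: ['developer'] (min_width=9, slack=7)
Line 2: ['festival'] (min_width=8, slack=8)
Line 3: ['butterfly'] (min_width=9, slack=7)
Line 4: ['problem', 'silver'] (min_width=14, slack=2)
Line 5: ['is', 'bed', 'structure'] (min_width=16, slack=0)
Line 6: ['bear', 'how'] (min_width=8, slack=8)

Answer: 1 1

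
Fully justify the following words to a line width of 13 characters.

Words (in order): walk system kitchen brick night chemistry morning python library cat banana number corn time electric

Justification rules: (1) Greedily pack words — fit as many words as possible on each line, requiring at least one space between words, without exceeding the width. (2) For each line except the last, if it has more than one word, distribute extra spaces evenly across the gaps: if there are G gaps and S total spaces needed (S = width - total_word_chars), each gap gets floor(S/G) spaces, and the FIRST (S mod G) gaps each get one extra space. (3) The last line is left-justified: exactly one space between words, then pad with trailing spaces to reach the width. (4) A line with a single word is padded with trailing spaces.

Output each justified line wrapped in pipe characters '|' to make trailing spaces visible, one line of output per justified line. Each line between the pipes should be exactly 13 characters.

Answer: |walk   system|
|kitchen brick|
|night        |
|chemistry    |
|morning      |
|python       |
|library   cat|
|banana number|
|corn     time|
|electric     |

Derivation:
Line 1: ['walk', 'system'] (min_width=11, slack=2)
Line 2: ['kitchen', 'brick'] (min_width=13, slack=0)
Line 3: ['night'] (min_width=5, slack=8)
Line 4: ['chemistry'] (min_width=9, slack=4)
Line 5: ['morning'] (min_width=7, slack=6)
Line 6: ['python'] (min_width=6, slack=7)
Line 7: ['library', 'cat'] (min_width=11, slack=2)
Line 8: ['banana', 'number'] (min_width=13, slack=0)
Line 9: ['corn', 'time'] (min_width=9, slack=4)
Line 10: ['electric'] (min_width=8, slack=5)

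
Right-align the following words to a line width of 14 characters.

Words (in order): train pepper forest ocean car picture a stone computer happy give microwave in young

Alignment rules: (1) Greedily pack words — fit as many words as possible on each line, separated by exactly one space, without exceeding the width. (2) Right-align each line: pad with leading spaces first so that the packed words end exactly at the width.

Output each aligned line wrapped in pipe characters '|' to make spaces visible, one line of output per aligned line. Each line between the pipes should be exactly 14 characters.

Line 1: ['train', 'pepper'] (min_width=12, slack=2)
Line 2: ['forest', 'ocean'] (min_width=12, slack=2)
Line 3: ['car', 'picture', 'a'] (min_width=13, slack=1)
Line 4: ['stone', 'computer'] (min_width=14, slack=0)
Line 5: ['happy', 'give'] (min_width=10, slack=4)
Line 6: ['microwave', 'in'] (min_width=12, slack=2)
Line 7: ['young'] (min_width=5, slack=9)

Answer: |  train pepper|
|  forest ocean|
| car picture a|
|stone computer|
|    happy give|
|  microwave in|
|         young|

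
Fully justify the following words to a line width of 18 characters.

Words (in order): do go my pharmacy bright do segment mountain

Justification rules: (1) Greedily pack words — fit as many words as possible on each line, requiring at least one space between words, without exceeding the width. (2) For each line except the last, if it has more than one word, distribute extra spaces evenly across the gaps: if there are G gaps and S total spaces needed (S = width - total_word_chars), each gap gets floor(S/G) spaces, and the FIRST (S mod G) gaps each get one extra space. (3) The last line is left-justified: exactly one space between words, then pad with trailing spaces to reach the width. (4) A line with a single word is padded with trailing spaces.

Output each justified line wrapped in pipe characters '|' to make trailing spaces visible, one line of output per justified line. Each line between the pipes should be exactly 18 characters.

Line 1: ['do', 'go', 'my', 'pharmacy'] (min_width=17, slack=1)
Line 2: ['bright', 'do', 'segment'] (min_width=17, slack=1)
Line 3: ['mountain'] (min_width=8, slack=10)

Answer: |do  go my pharmacy|
|bright  do segment|
|mountain          |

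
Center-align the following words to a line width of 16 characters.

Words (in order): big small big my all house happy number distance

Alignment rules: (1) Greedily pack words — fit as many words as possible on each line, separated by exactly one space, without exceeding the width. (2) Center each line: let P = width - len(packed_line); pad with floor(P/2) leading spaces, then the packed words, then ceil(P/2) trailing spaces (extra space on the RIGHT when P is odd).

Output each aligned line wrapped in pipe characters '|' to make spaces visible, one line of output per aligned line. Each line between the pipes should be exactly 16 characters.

Answer: |big small big my|
|all house happy |
|number distance |

Derivation:
Line 1: ['big', 'small', 'big', 'my'] (min_width=16, slack=0)
Line 2: ['all', 'house', 'happy'] (min_width=15, slack=1)
Line 3: ['number', 'distance'] (min_width=15, slack=1)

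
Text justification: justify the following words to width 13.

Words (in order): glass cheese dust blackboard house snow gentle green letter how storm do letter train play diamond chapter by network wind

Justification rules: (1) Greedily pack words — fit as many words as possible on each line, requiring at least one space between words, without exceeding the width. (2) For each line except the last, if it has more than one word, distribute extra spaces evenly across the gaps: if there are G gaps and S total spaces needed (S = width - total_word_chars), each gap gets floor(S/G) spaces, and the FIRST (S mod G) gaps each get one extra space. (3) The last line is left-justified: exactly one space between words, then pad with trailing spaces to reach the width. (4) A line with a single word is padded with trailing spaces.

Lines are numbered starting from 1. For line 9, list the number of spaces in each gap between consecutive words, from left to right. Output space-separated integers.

Line 1: ['glass', 'cheese'] (min_width=12, slack=1)
Line 2: ['dust'] (min_width=4, slack=9)
Line 3: ['blackboard'] (min_width=10, slack=3)
Line 4: ['house', 'snow'] (min_width=10, slack=3)
Line 5: ['gentle', 'green'] (min_width=12, slack=1)
Line 6: ['letter', 'how'] (min_width=10, slack=3)
Line 7: ['storm', 'do'] (min_width=8, slack=5)
Line 8: ['letter', 'train'] (min_width=12, slack=1)
Line 9: ['play', 'diamond'] (min_width=12, slack=1)
Line 10: ['chapter', 'by'] (min_width=10, slack=3)
Line 11: ['network', 'wind'] (min_width=12, slack=1)

Answer: 2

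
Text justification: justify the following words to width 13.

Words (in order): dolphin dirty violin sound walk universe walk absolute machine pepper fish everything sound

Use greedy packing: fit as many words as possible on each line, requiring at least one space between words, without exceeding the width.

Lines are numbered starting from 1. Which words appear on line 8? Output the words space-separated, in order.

Line 1: ['dolphin', 'dirty'] (min_width=13, slack=0)
Line 2: ['violin', 'sound'] (min_width=12, slack=1)
Line 3: ['walk', 'universe'] (min_width=13, slack=0)
Line 4: ['walk', 'absolute'] (min_width=13, slack=0)
Line 5: ['machine'] (min_width=7, slack=6)
Line 6: ['pepper', 'fish'] (min_width=11, slack=2)
Line 7: ['everything'] (min_width=10, slack=3)
Line 8: ['sound'] (min_width=5, slack=8)

Answer: sound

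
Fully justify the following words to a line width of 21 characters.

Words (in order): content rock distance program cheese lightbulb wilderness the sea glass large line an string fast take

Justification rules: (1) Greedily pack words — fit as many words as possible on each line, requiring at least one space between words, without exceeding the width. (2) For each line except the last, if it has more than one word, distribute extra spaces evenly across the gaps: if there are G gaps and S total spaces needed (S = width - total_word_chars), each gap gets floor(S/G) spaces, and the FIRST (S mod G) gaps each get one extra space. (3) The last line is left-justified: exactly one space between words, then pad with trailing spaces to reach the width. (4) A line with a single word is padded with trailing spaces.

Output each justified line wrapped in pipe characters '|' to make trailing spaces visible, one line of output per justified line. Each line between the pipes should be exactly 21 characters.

Answer: |content rock distance|
|program        cheese|
|lightbulb  wilderness|
|the  sea  glass large|
|line  an  string fast|
|take                 |

Derivation:
Line 1: ['content', 'rock', 'distance'] (min_width=21, slack=0)
Line 2: ['program', 'cheese'] (min_width=14, slack=7)
Line 3: ['lightbulb', 'wilderness'] (min_width=20, slack=1)
Line 4: ['the', 'sea', 'glass', 'large'] (min_width=19, slack=2)
Line 5: ['line', 'an', 'string', 'fast'] (min_width=19, slack=2)
Line 6: ['take'] (min_width=4, slack=17)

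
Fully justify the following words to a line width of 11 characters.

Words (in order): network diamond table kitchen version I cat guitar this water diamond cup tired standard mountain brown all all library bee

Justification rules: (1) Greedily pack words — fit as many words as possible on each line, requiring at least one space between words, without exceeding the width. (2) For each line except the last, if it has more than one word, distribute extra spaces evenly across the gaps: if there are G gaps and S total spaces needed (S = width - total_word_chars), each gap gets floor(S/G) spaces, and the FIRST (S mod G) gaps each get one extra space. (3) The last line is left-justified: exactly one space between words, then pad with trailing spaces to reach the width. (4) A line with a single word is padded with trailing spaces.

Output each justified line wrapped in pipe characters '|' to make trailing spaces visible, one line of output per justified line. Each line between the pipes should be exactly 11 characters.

Answer: |network    |
|diamond    |
|table      |
|kitchen    |
|version   I|
|cat  guitar|
|this  water|
|diamond cup|
|tired      |
|standard   |
|mountain   |
|brown   all|
|all library|
|bee        |

Derivation:
Line 1: ['network'] (min_width=7, slack=4)
Line 2: ['diamond'] (min_width=7, slack=4)
Line 3: ['table'] (min_width=5, slack=6)
Line 4: ['kitchen'] (min_width=7, slack=4)
Line 5: ['version', 'I'] (min_width=9, slack=2)
Line 6: ['cat', 'guitar'] (min_width=10, slack=1)
Line 7: ['this', 'water'] (min_width=10, slack=1)
Line 8: ['diamond', 'cup'] (min_width=11, slack=0)
Line 9: ['tired'] (min_width=5, slack=6)
Line 10: ['standard'] (min_width=8, slack=3)
Line 11: ['mountain'] (min_width=8, slack=3)
Line 12: ['brown', 'all'] (min_width=9, slack=2)
Line 13: ['all', 'library'] (min_width=11, slack=0)
Line 14: ['bee'] (min_width=3, slack=8)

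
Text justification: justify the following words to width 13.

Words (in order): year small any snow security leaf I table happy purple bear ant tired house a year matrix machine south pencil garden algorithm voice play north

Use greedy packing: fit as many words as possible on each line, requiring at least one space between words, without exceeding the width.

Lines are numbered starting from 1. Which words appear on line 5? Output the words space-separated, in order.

Line 1: ['year', 'small'] (min_width=10, slack=3)
Line 2: ['any', 'snow'] (min_width=8, slack=5)
Line 3: ['security', 'leaf'] (min_width=13, slack=0)
Line 4: ['I', 'table', 'happy'] (min_width=13, slack=0)
Line 5: ['purple', 'bear'] (min_width=11, slack=2)
Line 6: ['ant', 'tired'] (min_width=9, slack=4)
Line 7: ['house', 'a', 'year'] (min_width=12, slack=1)
Line 8: ['matrix'] (min_width=6, slack=7)
Line 9: ['machine', 'south'] (min_width=13, slack=0)
Line 10: ['pencil', 'garden'] (min_width=13, slack=0)
Line 11: ['algorithm'] (min_width=9, slack=4)
Line 12: ['voice', 'play'] (min_width=10, slack=3)
Line 13: ['north'] (min_width=5, slack=8)

Answer: purple bear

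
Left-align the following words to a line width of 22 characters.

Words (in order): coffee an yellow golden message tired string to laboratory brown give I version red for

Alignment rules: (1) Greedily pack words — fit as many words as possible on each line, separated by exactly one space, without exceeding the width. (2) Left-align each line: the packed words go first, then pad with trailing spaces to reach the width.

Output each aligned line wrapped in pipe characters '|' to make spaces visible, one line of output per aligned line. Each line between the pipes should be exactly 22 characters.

Answer: |coffee an yellow      |
|golden message tired  |
|string to laboratory  |
|brown give I version  |
|red for               |

Derivation:
Line 1: ['coffee', 'an', 'yellow'] (min_width=16, slack=6)
Line 2: ['golden', 'message', 'tired'] (min_width=20, slack=2)
Line 3: ['string', 'to', 'laboratory'] (min_width=20, slack=2)
Line 4: ['brown', 'give', 'I', 'version'] (min_width=20, slack=2)
Line 5: ['red', 'for'] (min_width=7, slack=15)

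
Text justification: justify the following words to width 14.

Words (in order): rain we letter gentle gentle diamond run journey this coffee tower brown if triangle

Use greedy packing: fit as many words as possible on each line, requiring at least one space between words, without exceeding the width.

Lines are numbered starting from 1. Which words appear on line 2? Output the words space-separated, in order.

Line 1: ['rain', 'we', 'letter'] (min_width=14, slack=0)
Line 2: ['gentle', 'gentle'] (min_width=13, slack=1)
Line 3: ['diamond', 'run'] (min_width=11, slack=3)
Line 4: ['journey', 'this'] (min_width=12, slack=2)
Line 5: ['coffee', 'tower'] (min_width=12, slack=2)
Line 6: ['brown', 'if'] (min_width=8, slack=6)
Line 7: ['triangle'] (min_width=8, slack=6)

Answer: gentle gentle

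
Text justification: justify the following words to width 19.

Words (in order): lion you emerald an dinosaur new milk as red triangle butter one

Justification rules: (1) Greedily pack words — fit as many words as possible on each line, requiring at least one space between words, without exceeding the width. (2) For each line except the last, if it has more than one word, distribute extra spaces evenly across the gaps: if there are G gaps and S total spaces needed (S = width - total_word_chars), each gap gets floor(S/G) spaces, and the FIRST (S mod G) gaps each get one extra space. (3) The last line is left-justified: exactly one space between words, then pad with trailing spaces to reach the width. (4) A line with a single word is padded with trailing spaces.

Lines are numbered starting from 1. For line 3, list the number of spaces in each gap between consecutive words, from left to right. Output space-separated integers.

Answer: 3 3

Derivation:
Line 1: ['lion', 'you', 'emerald', 'an'] (min_width=19, slack=0)
Line 2: ['dinosaur', 'new', 'milk'] (min_width=17, slack=2)
Line 3: ['as', 'red', 'triangle'] (min_width=15, slack=4)
Line 4: ['butter', 'one'] (min_width=10, slack=9)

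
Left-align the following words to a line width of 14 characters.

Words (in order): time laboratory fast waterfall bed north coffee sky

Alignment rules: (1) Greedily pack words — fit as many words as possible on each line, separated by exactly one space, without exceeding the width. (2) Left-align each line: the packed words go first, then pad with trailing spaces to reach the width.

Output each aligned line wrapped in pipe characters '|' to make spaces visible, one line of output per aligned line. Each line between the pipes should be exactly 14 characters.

Answer: |time          |
|laboratory    |
|fast waterfall|
|bed north     |
|coffee sky    |

Derivation:
Line 1: ['time'] (min_width=4, slack=10)
Line 2: ['laboratory'] (min_width=10, slack=4)
Line 3: ['fast', 'waterfall'] (min_width=14, slack=0)
Line 4: ['bed', 'north'] (min_width=9, slack=5)
Line 5: ['coffee', 'sky'] (min_width=10, slack=4)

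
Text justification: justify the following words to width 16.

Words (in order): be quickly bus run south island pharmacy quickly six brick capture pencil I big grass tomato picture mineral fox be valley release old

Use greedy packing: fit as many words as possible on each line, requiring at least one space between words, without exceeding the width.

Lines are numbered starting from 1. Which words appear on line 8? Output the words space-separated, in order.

Line 1: ['be', 'quickly', 'bus'] (min_width=14, slack=2)
Line 2: ['run', 'south', 'island'] (min_width=16, slack=0)
Line 3: ['pharmacy', 'quickly'] (min_width=16, slack=0)
Line 4: ['six', 'brick'] (min_width=9, slack=7)
Line 5: ['capture', 'pencil', 'I'] (min_width=16, slack=0)
Line 6: ['big', 'grass', 'tomato'] (min_width=16, slack=0)
Line 7: ['picture', 'mineral'] (min_width=15, slack=1)
Line 8: ['fox', 'be', 'valley'] (min_width=13, slack=3)
Line 9: ['release', 'old'] (min_width=11, slack=5)

Answer: fox be valley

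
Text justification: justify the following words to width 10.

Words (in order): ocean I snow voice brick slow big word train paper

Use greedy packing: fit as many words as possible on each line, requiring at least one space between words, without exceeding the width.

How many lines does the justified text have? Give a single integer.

Line 1: ['ocean', 'I'] (min_width=7, slack=3)
Line 2: ['snow', 'voice'] (min_width=10, slack=0)
Line 3: ['brick', 'slow'] (min_width=10, slack=0)
Line 4: ['big', 'word'] (min_width=8, slack=2)
Line 5: ['train'] (min_width=5, slack=5)
Line 6: ['paper'] (min_width=5, slack=5)
Total lines: 6

Answer: 6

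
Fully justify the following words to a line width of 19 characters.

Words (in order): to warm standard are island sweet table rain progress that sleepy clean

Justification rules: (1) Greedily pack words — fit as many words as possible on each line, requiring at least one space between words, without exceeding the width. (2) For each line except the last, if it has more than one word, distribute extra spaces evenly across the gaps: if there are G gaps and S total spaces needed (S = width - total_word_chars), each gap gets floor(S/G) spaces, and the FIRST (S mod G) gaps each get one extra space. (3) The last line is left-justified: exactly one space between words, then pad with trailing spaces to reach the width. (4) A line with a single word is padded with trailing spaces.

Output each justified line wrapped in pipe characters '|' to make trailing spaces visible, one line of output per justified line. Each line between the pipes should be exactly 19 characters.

Line 1: ['to', 'warm', 'standard'] (min_width=16, slack=3)
Line 2: ['are', 'island', 'sweet'] (min_width=16, slack=3)
Line 3: ['table', 'rain', 'progress'] (min_width=19, slack=0)
Line 4: ['that', 'sleepy', 'clean'] (min_width=17, slack=2)

Answer: |to   warm  standard|
|are   island  sweet|
|table rain progress|
|that sleepy clean  |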